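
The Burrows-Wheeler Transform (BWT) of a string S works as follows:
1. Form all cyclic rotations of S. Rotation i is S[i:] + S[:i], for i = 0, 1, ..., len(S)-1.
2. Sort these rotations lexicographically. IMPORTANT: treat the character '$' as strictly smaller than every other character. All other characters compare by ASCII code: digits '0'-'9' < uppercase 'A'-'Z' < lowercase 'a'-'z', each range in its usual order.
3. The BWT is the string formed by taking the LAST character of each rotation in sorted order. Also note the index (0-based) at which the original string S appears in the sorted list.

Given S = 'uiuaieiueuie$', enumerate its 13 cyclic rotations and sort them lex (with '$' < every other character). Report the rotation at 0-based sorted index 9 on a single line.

All 13 rotations (rotation i = S[i:]+S[:i]):
  rot[0] = uiuaieiueuie$
  rot[1] = iuaieiueuie$u
  rot[2] = uaieiueuie$ui
  rot[3] = aieiueuie$uiu
  rot[4] = ieiueuie$uiua
  rot[5] = eiueuie$uiuai
  rot[6] = iueuie$uiuaie
  rot[7] = ueuie$uiuaiei
  rot[8] = euie$uiuaieiu
  rot[9] = uie$uiuaieiue
  rot[10] = ie$uiuaieiueu
  rot[11] = e$uiuaieiueui
  rot[12] = $uiuaieiueuie
Sorted (with $ < everything):
  sorted[0] = $uiuaieiueuie
  sorted[1] = aieiueuie$uiu
  sorted[2] = e$uiuaieiueui
  sorted[3] = eiueuie$uiuai
  sorted[4] = euie$uiuaieiu
  sorted[5] = ie$uiuaieiueu
  sorted[6] = ieiueuie$uiua
  sorted[7] = iuaieiueuie$u
  sorted[8] = iueuie$uiuaie
  sorted[9] = uaieiueuie$ui
  sorted[10] = ueuie$uiuaiei
  sorted[11] = uie$uiuaieiue
  sorted[12] = uiuaieiueuie$
sorted[9] = uaieiueuie$ui

Answer: uaieiueuie$ui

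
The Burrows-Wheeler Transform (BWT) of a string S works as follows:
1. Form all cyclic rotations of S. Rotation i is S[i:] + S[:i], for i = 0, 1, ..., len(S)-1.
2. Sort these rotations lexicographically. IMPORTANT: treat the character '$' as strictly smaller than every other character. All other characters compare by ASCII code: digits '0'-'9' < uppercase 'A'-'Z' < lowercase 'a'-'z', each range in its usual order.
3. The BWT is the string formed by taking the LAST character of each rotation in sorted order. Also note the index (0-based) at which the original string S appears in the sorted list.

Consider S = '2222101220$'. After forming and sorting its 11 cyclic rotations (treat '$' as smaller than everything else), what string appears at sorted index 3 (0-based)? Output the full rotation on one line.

All 11 rotations (rotation i = S[i:]+S[:i]):
  rot[0] = 2222101220$
  rot[1] = 222101220$2
  rot[2] = 22101220$22
  rot[3] = 2101220$222
  rot[4] = 101220$2222
  rot[5] = 01220$22221
  rot[6] = 1220$222210
  rot[7] = 220$2222101
  rot[8] = 20$22221012
  rot[9] = 0$222210122
  rot[10] = $2222101220
Sorted (with $ < everything):
  sorted[0] = $2222101220
  sorted[1] = 0$222210122
  sorted[2] = 01220$22221
  sorted[3] = 101220$2222
  sorted[4] = 1220$222210
  sorted[5] = 20$22221012
  sorted[6] = 2101220$222
  sorted[7] = 220$2222101
  sorted[8] = 22101220$22
  sorted[9] = 222101220$2
  sorted[10] = 2222101220$
sorted[3] = 101220$2222

Answer: 101220$2222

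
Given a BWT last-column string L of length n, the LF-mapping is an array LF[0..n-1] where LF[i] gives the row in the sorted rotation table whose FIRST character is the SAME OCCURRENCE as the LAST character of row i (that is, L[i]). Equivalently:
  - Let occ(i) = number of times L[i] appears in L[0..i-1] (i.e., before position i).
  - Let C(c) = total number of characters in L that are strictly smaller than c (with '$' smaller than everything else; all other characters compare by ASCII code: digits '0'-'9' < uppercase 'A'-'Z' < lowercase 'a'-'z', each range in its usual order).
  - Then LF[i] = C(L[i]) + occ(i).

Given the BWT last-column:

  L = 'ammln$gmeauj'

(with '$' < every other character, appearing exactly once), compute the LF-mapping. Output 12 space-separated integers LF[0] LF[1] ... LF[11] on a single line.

Answer: 1 7 8 6 10 0 4 9 3 2 11 5

Derivation:
Char counts: '$':1, 'a':2, 'e':1, 'g':1, 'j':1, 'l':1, 'm':3, 'n':1, 'u':1
C (first-col start): C('$')=0, C('a')=1, C('e')=3, C('g')=4, C('j')=5, C('l')=6, C('m')=7, C('n')=10, C('u')=11
L[0]='a': occ=0, LF[0]=C('a')+0=1+0=1
L[1]='m': occ=0, LF[1]=C('m')+0=7+0=7
L[2]='m': occ=1, LF[2]=C('m')+1=7+1=8
L[3]='l': occ=0, LF[3]=C('l')+0=6+0=6
L[4]='n': occ=0, LF[4]=C('n')+0=10+0=10
L[5]='$': occ=0, LF[5]=C('$')+0=0+0=0
L[6]='g': occ=0, LF[6]=C('g')+0=4+0=4
L[7]='m': occ=2, LF[7]=C('m')+2=7+2=9
L[8]='e': occ=0, LF[8]=C('e')+0=3+0=3
L[9]='a': occ=1, LF[9]=C('a')+1=1+1=2
L[10]='u': occ=0, LF[10]=C('u')+0=11+0=11
L[11]='j': occ=0, LF[11]=C('j')+0=5+0=5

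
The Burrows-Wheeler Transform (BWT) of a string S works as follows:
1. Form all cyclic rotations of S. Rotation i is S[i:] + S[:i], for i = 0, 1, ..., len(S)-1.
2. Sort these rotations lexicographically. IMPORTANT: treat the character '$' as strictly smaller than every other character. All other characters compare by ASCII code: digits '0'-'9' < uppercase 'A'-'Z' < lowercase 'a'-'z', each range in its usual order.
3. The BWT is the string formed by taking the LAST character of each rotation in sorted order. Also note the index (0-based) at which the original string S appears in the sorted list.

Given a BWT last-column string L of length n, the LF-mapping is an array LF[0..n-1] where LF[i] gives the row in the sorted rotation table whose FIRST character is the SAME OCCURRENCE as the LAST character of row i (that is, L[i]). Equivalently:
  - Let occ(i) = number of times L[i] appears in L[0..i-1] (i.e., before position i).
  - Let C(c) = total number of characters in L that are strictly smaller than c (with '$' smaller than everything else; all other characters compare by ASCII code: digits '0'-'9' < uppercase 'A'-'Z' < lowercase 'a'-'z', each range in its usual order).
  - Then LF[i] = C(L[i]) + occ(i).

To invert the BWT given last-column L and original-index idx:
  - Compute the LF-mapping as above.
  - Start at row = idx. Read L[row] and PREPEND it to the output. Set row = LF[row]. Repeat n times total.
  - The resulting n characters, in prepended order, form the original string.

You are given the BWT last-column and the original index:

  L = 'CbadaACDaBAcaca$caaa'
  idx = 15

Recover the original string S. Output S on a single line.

LF mapping: 4 15 7 19 8 1 5 6 9 3 2 16 10 17 11 0 18 12 13 14
Walk LF starting at row 15, prepending L[row]:
  step 1: row=15, L[15]='$', prepend. Next row=LF[15]=0
  step 2: row=0, L[0]='C', prepend. Next row=LF[0]=4
  step 3: row=4, L[4]='a', prepend. Next row=LF[4]=8
  step 4: row=8, L[8]='a', prepend. Next row=LF[8]=9
  step 5: row=9, L[9]='B', prepend. Next row=LF[9]=3
  step 6: row=3, L[3]='d', prepend. Next row=LF[3]=19
  step 7: row=19, L[19]='a', prepend. Next row=LF[19]=14
  step 8: row=14, L[14]='a', prepend. Next row=LF[14]=11
  step 9: row=11, L[11]='c', prepend. Next row=LF[11]=16
  step 10: row=16, L[16]='c', prepend. Next row=LF[16]=18
  step 11: row=18, L[18]='a', prepend. Next row=LF[18]=13
  step 12: row=13, L[13]='c', prepend. Next row=LF[13]=17
  step 13: row=17, L[17]='a', prepend. Next row=LF[17]=12
  step 14: row=12, L[12]='a', prepend. Next row=LF[12]=10
  step 15: row=10, L[10]='A', prepend. Next row=LF[10]=2
  step 16: row=2, L[2]='a', prepend. Next row=LF[2]=7
  step 17: row=7, L[7]='D', prepend. Next row=LF[7]=6
  step 18: row=6, L[6]='C', prepend. Next row=LF[6]=5
  step 19: row=5, L[5]='A', prepend. Next row=LF[5]=1
  step 20: row=1, L[1]='b', prepend. Next row=LF[1]=15
Reversed output: bACDaAaacaccaadBaaC$

Answer: bACDaAaacaccaadBaaC$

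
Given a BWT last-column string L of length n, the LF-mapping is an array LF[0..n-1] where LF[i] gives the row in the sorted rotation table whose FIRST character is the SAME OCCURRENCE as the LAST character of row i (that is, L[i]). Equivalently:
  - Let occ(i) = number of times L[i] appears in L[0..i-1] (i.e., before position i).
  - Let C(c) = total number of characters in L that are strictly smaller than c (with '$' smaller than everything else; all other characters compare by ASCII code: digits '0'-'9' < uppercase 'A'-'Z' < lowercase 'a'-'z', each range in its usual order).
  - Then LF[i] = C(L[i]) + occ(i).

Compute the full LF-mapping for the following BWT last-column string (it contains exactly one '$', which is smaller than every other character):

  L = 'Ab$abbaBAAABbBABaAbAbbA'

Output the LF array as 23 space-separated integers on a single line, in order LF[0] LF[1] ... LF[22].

Answer: 1 16 0 13 17 18 14 9 2 3 4 10 19 11 5 12 15 6 20 7 21 22 8

Derivation:
Char counts: '$':1, 'A':8, 'B':4, 'a':3, 'b':7
C (first-col start): C('$')=0, C('A')=1, C('B')=9, C('a')=13, C('b')=16
L[0]='A': occ=0, LF[0]=C('A')+0=1+0=1
L[1]='b': occ=0, LF[1]=C('b')+0=16+0=16
L[2]='$': occ=0, LF[2]=C('$')+0=0+0=0
L[3]='a': occ=0, LF[3]=C('a')+0=13+0=13
L[4]='b': occ=1, LF[4]=C('b')+1=16+1=17
L[5]='b': occ=2, LF[5]=C('b')+2=16+2=18
L[6]='a': occ=1, LF[6]=C('a')+1=13+1=14
L[7]='B': occ=0, LF[7]=C('B')+0=9+0=9
L[8]='A': occ=1, LF[8]=C('A')+1=1+1=2
L[9]='A': occ=2, LF[9]=C('A')+2=1+2=3
L[10]='A': occ=3, LF[10]=C('A')+3=1+3=4
L[11]='B': occ=1, LF[11]=C('B')+1=9+1=10
L[12]='b': occ=3, LF[12]=C('b')+3=16+3=19
L[13]='B': occ=2, LF[13]=C('B')+2=9+2=11
L[14]='A': occ=4, LF[14]=C('A')+4=1+4=5
L[15]='B': occ=3, LF[15]=C('B')+3=9+3=12
L[16]='a': occ=2, LF[16]=C('a')+2=13+2=15
L[17]='A': occ=5, LF[17]=C('A')+5=1+5=6
L[18]='b': occ=4, LF[18]=C('b')+4=16+4=20
L[19]='A': occ=6, LF[19]=C('A')+6=1+6=7
L[20]='b': occ=5, LF[20]=C('b')+5=16+5=21
L[21]='b': occ=6, LF[21]=C('b')+6=16+6=22
L[22]='A': occ=7, LF[22]=C('A')+7=1+7=8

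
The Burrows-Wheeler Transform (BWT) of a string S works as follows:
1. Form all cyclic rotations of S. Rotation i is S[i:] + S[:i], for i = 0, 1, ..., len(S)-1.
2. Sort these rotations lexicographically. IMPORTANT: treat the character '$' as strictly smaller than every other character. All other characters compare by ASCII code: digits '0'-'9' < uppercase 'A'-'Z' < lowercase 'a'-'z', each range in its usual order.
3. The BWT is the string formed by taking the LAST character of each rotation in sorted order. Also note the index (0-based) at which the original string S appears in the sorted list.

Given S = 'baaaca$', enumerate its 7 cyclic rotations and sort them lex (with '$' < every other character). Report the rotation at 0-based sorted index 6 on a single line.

Answer: ca$baaa

Derivation:
All 7 rotations (rotation i = S[i:]+S[:i]):
  rot[0] = baaaca$
  rot[1] = aaaca$b
  rot[2] = aaca$ba
  rot[3] = aca$baa
  rot[4] = ca$baaa
  rot[5] = a$baaac
  rot[6] = $baaaca
Sorted (with $ < everything):
  sorted[0] = $baaaca
  sorted[1] = a$baaac
  sorted[2] = aaaca$b
  sorted[3] = aaca$ba
  sorted[4] = aca$baa
  sorted[5] = baaaca$
  sorted[6] = ca$baaa
sorted[6] = ca$baaa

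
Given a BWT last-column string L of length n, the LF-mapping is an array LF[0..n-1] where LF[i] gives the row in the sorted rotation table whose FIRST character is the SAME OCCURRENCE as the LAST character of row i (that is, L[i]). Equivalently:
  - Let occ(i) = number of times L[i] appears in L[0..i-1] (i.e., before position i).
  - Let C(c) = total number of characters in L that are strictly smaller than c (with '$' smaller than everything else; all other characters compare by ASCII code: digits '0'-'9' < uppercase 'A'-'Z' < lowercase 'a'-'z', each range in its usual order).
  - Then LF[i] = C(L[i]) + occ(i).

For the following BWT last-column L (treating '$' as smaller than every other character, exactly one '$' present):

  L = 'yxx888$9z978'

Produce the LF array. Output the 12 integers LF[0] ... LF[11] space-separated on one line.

Answer: 10 8 9 2 3 4 0 6 11 7 1 5

Derivation:
Char counts: '$':1, '7':1, '8':4, '9':2, 'x':2, 'y':1, 'z':1
C (first-col start): C('$')=0, C('7')=1, C('8')=2, C('9')=6, C('x')=8, C('y')=10, C('z')=11
L[0]='y': occ=0, LF[0]=C('y')+0=10+0=10
L[1]='x': occ=0, LF[1]=C('x')+0=8+0=8
L[2]='x': occ=1, LF[2]=C('x')+1=8+1=9
L[3]='8': occ=0, LF[3]=C('8')+0=2+0=2
L[4]='8': occ=1, LF[4]=C('8')+1=2+1=3
L[5]='8': occ=2, LF[5]=C('8')+2=2+2=4
L[6]='$': occ=0, LF[6]=C('$')+0=0+0=0
L[7]='9': occ=0, LF[7]=C('9')+0=6+0=6
L[8]='z': occ=0, LF[8]=C('z')+0=11+0=11
L[9]='9': occ=1, LF[9]=C('9')+1=6+1=7
L[10]='7': occ=0, LF[10]=C('7')+0=1+0=1
L[11]='8': occ=3, LF[11]=C('8')+3=2+3=5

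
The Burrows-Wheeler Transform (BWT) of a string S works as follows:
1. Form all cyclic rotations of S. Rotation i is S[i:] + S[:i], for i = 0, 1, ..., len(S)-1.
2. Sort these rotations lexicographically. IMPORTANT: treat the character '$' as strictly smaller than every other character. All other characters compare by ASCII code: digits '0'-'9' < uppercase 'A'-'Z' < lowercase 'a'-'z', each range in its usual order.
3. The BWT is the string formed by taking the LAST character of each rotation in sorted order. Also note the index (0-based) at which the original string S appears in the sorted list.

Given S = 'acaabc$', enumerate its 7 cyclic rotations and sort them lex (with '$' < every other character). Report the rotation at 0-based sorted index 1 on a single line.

Answer: aabc$ac

Derivation:
All 7 rotations (rotation i = S[i:]+S[:i]):
  rot[0] = acaabc$
  rot[1] = caabc$a
  rot[2] = aabc$ac
  rot[3] = abc$aca
  rot[4] = bc$acaa
  rot[5] = c$acaab
  rot[6] = $acaabc
Sorted (with $ < everything):
  sorted[0] = $acaabc
  sorted[1] = aabc$ac
  sorted[2] = abc$aca
  sorted[3] = acaabc$
  sorted[4] = bc$acaa
  sorted[5] = c$acaab
  sorted[6] = caabc$a
sorted[1] = aabc$ac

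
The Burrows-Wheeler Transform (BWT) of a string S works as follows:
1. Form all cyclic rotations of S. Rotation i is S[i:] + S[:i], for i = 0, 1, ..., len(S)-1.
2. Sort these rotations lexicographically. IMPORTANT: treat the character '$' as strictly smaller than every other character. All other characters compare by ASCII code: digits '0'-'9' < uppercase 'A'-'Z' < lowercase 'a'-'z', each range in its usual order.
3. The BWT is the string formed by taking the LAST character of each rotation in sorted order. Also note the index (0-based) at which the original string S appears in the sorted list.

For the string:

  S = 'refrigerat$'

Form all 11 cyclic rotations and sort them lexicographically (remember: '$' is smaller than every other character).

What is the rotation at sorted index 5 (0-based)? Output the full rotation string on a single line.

All 11 rotations (rotation i = S[i:]+S[:i]):
  rot[0] = refrigerat$
  rot[1] = efrigerat$r
  rot[2] = frigerat$re
  rot[3] = rigerat$ref
  rot[4] = igerat$refr
  rot[5] = gerat$refri
  rot[6] = erat$refrig
  rot[7] = rat$refrige
  rot[8] = at$refriger
  rot[9] = t$refrigera
  rot[10] = $refrigerat
Sorted (with $ < everything):
  sorted[0] = $refrigerat
  sorted[1] = at$refriger
  sorted[2] = efrigerat$r
  sorted[3] = erat$refrig
  sorted[4] = frigerat$re
  sorted[5] = gerat$refri
  sorted[6] = igerat$refr
  sorted[7] = rat$refrige
  sorted[8] = refrigerat$
  sorted[9] = rigerat$ref
  sorted[10] = t$refrigera
sorted[5] = gerat$refri

Answer: gerat$refri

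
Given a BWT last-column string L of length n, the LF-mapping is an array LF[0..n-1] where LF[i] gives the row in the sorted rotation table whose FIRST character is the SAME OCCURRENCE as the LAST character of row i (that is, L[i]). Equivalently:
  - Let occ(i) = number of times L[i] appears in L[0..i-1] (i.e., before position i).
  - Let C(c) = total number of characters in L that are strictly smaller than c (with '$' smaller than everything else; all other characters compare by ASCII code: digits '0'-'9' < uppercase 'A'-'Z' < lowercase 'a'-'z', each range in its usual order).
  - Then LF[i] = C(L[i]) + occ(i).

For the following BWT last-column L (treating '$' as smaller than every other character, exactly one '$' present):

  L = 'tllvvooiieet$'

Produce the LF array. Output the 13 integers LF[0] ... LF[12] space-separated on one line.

Char counts: '$':1, 'e':2, 'i':2, 'l':2, 'o':2, 't':2, 'v':2
C (first-col start): C('$')=0, C('e')=1, C('i')=3, C('l')=5, C('o')=7, C('t')=9, C('v')=11
L[0]='t': occ=0, LF[0]=C('t')+0=9+0=9
L[1]='l': occ=0, LF[1]=C('l')+0=5+0=5
L[2]='l': occ=1, LF[2]=C('l')+1=5+1=6
L[3]='v': occ=0, LF[3]=C('v')+0=11+0=11
L[4]='v': occ=1, LF[4]=C('v')+1=11+1=12
L[5]='o': occ=0, LF[5]=C('o')+0=7+0=7
L[6]='o': occ=1, LF[6]=C('o')+1=7+1=8
L[7]='i': occ=0, LF[7]=C('i')+0=3+0=3
L[8]='i': occ=1, LF[8]=C('i')+1=3+1=4
L[9]='e': occ=0, LF[9]=C('e')+0=1+0=1
L[10]='e': occ=1, LF[10]=C('e')+1=1+1=2
L[11]='t': occ=1, LF[11]=C('t')+1=9+1=10
L[12]='$': occ=0, LF[12]=C('$')+0=0+0=0

Answer: 9 5 6 11 12 7 8 3 4 1 2 10 0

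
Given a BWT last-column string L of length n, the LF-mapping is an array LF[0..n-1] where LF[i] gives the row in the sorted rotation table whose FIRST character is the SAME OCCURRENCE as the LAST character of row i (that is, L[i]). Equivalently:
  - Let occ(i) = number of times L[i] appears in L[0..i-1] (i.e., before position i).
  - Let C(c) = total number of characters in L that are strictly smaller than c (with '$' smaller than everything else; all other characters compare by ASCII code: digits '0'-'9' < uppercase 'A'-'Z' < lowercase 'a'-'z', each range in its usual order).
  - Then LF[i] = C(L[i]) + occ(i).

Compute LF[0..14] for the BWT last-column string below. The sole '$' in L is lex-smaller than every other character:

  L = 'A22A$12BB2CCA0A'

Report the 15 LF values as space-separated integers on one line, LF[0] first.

Char counts: '$':1, '0':1, '1':1, '2':4, 'A':4, 'B':2, 'C':2
C (first-col start): C('$')=0, C('0')=1, C('1')=2, C('2')=3, C('A')=7, C('B')=11, C('C')=13
L[0]='A': occ=0, LF[0]=C('A')+0=7+0=7
L[1]='2': occ=0, LF[1]=C('2')+0=3+0=3
L[2]='2': occ=1, LF[2]=C('2')+1=3+1=4
L[3]='A': occ=1, LF[3]=C('A')+1=7+1=8
L[4]='$': occ=0, LF[4]=C('$')+0=0+0=0
L[5]='1': occ=0, LF[5]=C('1')+0=2+0=2
L[6]='2': occ=2, LF[6]=C('2')+2=3+2=5
L[7]='B': occ=0, LF[7]=C('B')+0=11+0=11
L[8]='B': occ=1, LF[8]=C('B')+1=11+1=12
L[9]='2': occ=3, LF[9]=C('2')+3=3+3=6
L[10]='C': occ=0, LF[10]=C('C')+0=13+0=13
L[11]='C': occ=1, LF[11]=C('C')+1=13+1=14
L[12]='A': occ=2, LF[12]=C('A')+2=7+2=9
L[13]='0': occ=0, LF[13]=C('0')+0=1+0=1
L[14]='A': occ=3, LF[14]=C('A')+3=7+3=10

Answer: 7 3 4 8 0 2 5 11 12 6 13 14 9 1 10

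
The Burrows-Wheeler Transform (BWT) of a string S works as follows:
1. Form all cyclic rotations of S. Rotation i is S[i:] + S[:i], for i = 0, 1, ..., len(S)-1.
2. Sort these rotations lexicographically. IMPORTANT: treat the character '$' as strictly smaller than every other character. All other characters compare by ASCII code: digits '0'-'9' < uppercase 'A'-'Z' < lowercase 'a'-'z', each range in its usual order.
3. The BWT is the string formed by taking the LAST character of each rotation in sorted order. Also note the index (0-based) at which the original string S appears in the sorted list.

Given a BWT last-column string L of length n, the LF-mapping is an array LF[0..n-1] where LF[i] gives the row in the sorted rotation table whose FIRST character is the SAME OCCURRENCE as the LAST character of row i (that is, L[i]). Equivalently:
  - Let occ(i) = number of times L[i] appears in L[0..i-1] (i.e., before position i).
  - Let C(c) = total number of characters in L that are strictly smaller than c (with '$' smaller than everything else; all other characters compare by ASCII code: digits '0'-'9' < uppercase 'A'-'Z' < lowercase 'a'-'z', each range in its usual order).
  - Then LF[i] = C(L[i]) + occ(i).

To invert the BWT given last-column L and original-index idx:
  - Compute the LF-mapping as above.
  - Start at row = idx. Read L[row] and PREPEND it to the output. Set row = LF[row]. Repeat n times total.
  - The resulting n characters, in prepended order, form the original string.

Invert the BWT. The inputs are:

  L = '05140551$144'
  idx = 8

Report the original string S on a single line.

Answer: 45410145150$

Derivation:
LF mapping: 1 9 3 6 2 10 11 4 0 5 7 8
Walk LF starting at row 8, prepending L[row]:
  step 1: row=8, L[8]='$', prepend. Next row=LF[8]=0
  step 2: row=0, L[0]='0', prepend. Next row=LF[0]=1
  step 3: row=1, L[1]='5', prepend. Next row=LF[1]=9
  step 4: row=9, L[9]='1', prepend. Next row=LF[9]=5
  step 5: row=5, L[5]='5', prepend. Next row=LF[5]=10
  step 6: row=10, L[10]='4', prepend. Next row=LF[10]=7
  step 7: row=7, L[7]='1', prepend. Next row=LF[7]=4
  step 8: row=4, L[4]='0', prepend. Next row=LF[4]=2
  step 9: row=2, L[2]='1', prepend. Next row=LF[2]=3
  step 10: row=3, L[3]='4', prepend. Next row=LF[3]=6
  step 11: row=6, L[6]='5', prepend. Next row=LF[6]=11
  step 12: row=11, L[11]='4', prepend. Next row=LF[11]=8
Reversed output: 45410145150$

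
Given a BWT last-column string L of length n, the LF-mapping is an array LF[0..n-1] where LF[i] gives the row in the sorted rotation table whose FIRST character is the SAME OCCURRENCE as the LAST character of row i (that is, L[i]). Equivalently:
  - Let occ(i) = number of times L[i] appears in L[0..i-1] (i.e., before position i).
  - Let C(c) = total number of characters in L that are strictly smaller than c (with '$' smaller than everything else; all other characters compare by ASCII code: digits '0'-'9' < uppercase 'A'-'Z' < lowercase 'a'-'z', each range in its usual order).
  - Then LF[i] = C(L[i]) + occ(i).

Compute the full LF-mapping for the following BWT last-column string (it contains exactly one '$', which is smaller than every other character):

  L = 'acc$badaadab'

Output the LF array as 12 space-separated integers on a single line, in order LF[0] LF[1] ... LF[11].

Char counts: '$':1, 'a':5, 'b':2, 'c':2, 'd':2
C (first-col start): C('$')=0, C('a')=1, C('b')=6, C('c')=8, C('d')=10
L[0]='a': occ=0, LF[0]=C('a')+0=1+0=1
L[1]='c': occ=0, LF[1]=C('c')+0=8+0=8
L[2]='c': occ=1, LF[2]=C('c')+1=8+1=9
L[3]='$': occ=0, LF[3]=C('$')+0=0+0=0
L[4]='b': occ=0, LF[4]=C('b')+0=6+0=6
L[5]='a': occ=1, LF[5]=C('a')+1=1+1=2
L[6]='d': occ=0, LF[6]=C('d')+0=10+0=10
L[7]='a': occ=2, LF[7]=C('a')+2=1+2=3
L[8]='a': occ=3, LF[8]=C('a')+3=1+3=4
L[9]='d': occ=1, LF[9]=C('d')+1=10+1=11
L[10]='a': occ=4, LF[10]=C('a')+4=1+4=5
L[11]='b': occ=1, LF[11]=C('b')+1=6+1=7

Answer: 1 8 9 0 6 2 10 3 4 11 5 7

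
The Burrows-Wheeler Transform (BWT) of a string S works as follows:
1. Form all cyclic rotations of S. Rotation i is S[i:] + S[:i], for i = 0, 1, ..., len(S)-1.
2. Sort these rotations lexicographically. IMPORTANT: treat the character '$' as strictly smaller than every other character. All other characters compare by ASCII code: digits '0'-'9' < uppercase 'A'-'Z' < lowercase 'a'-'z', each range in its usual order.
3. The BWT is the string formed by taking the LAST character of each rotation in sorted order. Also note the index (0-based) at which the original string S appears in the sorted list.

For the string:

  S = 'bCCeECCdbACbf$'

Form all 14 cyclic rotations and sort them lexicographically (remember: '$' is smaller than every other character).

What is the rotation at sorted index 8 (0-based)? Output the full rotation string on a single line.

Answer: bACbf$bCCeECCd

Derivation:
All 14 rotations (rotation i = S[i:]+S[:i]):
  rot[0] = bCCeECCdbACbf$
  rot[1] = CCeECCdbACbf$b
  rot[2] = CeECCdbACbf$bC
  rot[3] = eECCdbACbf$bCC
  rot[4] = ECCdbACbf$bCCe
  rot[5] = CCdbACbf$bCCeE
  rot[6] = CdbACbf$bCCeEC
  rot[7] = dbACbf$bCCeECC
  rot[8] = bACbf$bCCeECCd
  rot[9] = ACbf$bCCeECCdb
  rot[10] = Cbf$bCCeECCdbA
  rot[11] = bf$bCCeECCdbAC
  rot[12] = f$bCCeECCdbACb
  rot[13] = $bCCeECCdbACbf
Sorted (with $ < everything):
  sorted[0] = $bCCeECCdbACbf
  sorted[1] = ACbf$bCCeECCdb
  sorted[2] = CCdbACbf$bCCeE
  sorted[3] = CCeECCdbACbf$b
  sorted[4] = Cbf$bCCeECCdbA
  sorted[5] = CdbACbf$bCCeEC
  sorted[6] = CeECCdbACbf$bC
  sorted[7] = ECCdbACbf$bCCe
  sorted[8] = bACbf$bCCeECCd
  sorted[9] = bCCeECCdbACbf$
  sorted[10] = bf$bCCeECCdbAC
  sorted[11] = dbACbf$bCCeECC
  sorted[12] = eECCdbACbf$bCC
  sorted[13] = f$bCCeECCdbACb
sorted[8] = bACbf$bCCeECCd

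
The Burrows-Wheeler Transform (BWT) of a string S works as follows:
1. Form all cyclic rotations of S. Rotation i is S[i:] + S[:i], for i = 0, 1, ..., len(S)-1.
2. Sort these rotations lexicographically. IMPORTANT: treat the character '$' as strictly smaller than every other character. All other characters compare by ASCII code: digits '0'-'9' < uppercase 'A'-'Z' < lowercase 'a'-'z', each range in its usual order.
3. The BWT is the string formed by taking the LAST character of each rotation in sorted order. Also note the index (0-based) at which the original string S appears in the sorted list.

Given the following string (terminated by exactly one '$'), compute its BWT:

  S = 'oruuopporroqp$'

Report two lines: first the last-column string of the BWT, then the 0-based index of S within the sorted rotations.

All 14 rotations (rotation i = S[i:]+S[:i]):
  rot[0] = oruuopporroqp$
  rot[1] = ruuopporroqp$o
  rot[2] = uuopporroqp$or
  rot[3] = uopporroqp$oru
  rot[4] = opporroqp$oruu
  rot[5] = pporroqp$oruuo
  rot[6] = porroqp$oruuop
  rot[7] = orroqp$oruuopp
  rot[8] = rroqp$oruuoppo
  rot[9] = roqp$oruuoppor
  rot[10] = oqp$oruuopporr
  rot[11] = qp$oruuopporro
  rot[12] = p$oruuopporroq
  rot[13] = $oruuopporroqp
Sorted (with $ < everything):
  sorted[0] = $oruuopporroqp  (last char: 'p')
  sorted[1] = opporroqp$oruu  (last char: 'u')
  sorted[2] = oqp$oruuopporr  (last char: 'r')
  sorted[3] = orroqp$oruuopp  (last char: 'p')
  sorted[4] = oruuopporroqp$  (last char: '$')
  sorted[5] = p$oruuopporroq  (last char: 'q')
  sorted[6] = porroqp$oruuop  (last char: 'p')
  sorted[7] = pporroqp$oruuo  (last char: 'o')
  sorted[8] = qp$oruuopporro  (last char: 'o')
  sorted[9] = roqp$oruuoppor  (last char: 'r')
  sorted[10] = rroqp$oruuoppo  (last char: 'o')
  sorted[11] = ruuopporroqp$o  (last char: 'o')
  sorted[12] = uopporroqp$oru  (last char: 'u')
  sorted[13] = uuopporroqp$or  (last char: 'r')
Last column: purp$qpooroour
Original string S is at sorted index 4

Answer: purp$qpooroour
4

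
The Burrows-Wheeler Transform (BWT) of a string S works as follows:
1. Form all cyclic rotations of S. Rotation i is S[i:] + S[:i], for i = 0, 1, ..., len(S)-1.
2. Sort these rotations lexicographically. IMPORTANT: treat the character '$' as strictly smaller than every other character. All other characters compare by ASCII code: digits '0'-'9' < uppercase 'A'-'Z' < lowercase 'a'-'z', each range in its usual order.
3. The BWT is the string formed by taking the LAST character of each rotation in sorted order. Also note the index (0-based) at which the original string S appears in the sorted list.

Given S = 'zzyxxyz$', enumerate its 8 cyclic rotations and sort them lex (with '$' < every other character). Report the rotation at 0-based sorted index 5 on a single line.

All 8 rotations (rotation i = S[i:]+S[:i]):
  rot[0] = zzyxxyz$
  rot[1] = zyxxyz$z
  rot[2] = yxxyz$zz
  rot[3] = xxyz$zzy
  rot[4] = xyz$zzyx
  rot[5] = yz$zzyxx
  rot[6] = z$zzyxxy
  rot[7] = $zzyxxyz
Sorted (with $ < everything):
  sorted[0] = $zzyxxyz
  sorted[1] = xxyz$zzy
  sorted[2] = xyz$zzyx
  sorted[3] = yxxyz$zz
  sorted[4] = yz$zzyxx
  sorted[5] = z$zzyxxy
  sorted[6] = zyxxyz$z
  sorted[7] = zzyxxyz$
sorted[5] = z$zzyxxy

Answer: z$zzyxxy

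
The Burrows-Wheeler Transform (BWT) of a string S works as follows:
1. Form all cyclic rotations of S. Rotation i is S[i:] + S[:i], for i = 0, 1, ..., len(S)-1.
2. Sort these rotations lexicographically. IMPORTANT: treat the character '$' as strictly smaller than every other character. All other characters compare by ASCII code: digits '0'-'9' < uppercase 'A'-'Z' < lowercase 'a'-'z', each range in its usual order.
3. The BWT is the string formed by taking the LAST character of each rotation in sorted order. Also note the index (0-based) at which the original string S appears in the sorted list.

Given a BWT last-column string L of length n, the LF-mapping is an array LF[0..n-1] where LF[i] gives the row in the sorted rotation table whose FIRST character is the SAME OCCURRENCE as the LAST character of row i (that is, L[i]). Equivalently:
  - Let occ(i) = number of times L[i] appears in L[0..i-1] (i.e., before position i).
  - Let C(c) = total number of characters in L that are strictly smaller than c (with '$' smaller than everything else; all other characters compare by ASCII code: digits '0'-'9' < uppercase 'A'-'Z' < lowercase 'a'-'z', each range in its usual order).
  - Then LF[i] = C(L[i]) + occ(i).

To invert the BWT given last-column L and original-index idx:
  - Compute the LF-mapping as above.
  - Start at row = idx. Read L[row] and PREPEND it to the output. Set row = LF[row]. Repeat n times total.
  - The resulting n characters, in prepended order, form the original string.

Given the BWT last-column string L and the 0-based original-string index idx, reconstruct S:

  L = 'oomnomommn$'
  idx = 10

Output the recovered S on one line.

LF mapping: 7 8 1 5 9 2 10 3 4 6 0
Walk LF starting at row 10, prepending L[row]:
  step 1: row=10, L[10]='$', prepend. Next row=LF[10]=0
  step 2: row=0, L[0]='o', prepend. Next row=LF[0]=7
  step 3: row=7, L[7]='m', prepend. Next row=LF[7]=3
  step 4: row=3, L[3]='n', prepend. Next row=LF[3]=5
  step 5: row=5, L[5]='m', prepend. Next row=LF[5]=2
  step 6: row=2, L[2]='m', prepend. Next row=LF[2]=1
  step 7: row=1, L[1]='o', prepend. Next row=LF[1]=8
  step 8: row=8, L[8]='m', prepend. Next row=LF[8]=4
  step 9: row=4, L[4]='o', prepend. Next row=LF[4]=9
  step 10: row=9, L[9]='n', prepend. Next row=LF[9]=6
  step 11: row=6, L[6]='o', prepend. Next row=LF[6]=10
Reversed output: onomommnmo$

Answer: onomommnmo$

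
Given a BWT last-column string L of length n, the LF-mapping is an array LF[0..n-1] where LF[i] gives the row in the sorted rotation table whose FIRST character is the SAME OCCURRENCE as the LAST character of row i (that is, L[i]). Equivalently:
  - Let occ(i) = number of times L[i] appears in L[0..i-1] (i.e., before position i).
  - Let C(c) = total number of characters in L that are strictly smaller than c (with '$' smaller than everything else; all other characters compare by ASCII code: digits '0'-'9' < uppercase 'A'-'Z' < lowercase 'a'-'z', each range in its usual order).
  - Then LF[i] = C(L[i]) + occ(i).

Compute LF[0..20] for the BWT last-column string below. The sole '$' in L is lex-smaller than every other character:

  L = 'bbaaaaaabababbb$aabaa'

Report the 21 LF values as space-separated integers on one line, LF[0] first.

Answer: 13 14 1 2 3 4 5 6 15 7 16 8 17 18 19 0 9 10 20 11 12

Derivation:
Char counts: '$':1, 'a':12, 'b':8
C (first-col start): C('$')=0, C('a')=1, C('b')=13
L[0]='b': occ=0, LF[0]=C('b')+0=13+0=13
L[1]='b': occ=1, LF[1]=C('b')+1=13+1=14
L[2]='a': occ=0, LF[2]=C('a')+0=1+0=1
L[3]='a': occ=1, LF[3]=C('a')+1=1+1=2
L[4]='a': occ=2, LF[4]=C('a')+2=1+2=3
L[5]='a': occ=3, LF[5]=C('a')+3=1+3=4
L[6]='a': occ=4, LF[6]=C('a')+4=1+4=5
L[7]='a': occ=5, LF[7]=C('a')+5=1+5=6
L[8]='b': occ=2, LF[8]=C('b')+2=13+2=15
L[9]='a': occ=6, LF[9]=C('a')+6=1+6=7
L[10]='b': occ=3, LF[10]=C('b')+3=13+3=16
L[11]='a': occ=7, LF[11]=C('a')+7=1+7=8
L[12]='b': occ=4, LF[12]=C('b')+4=13+4=17
L[13]='b': occ=5, LF[13]=C('b')+5=13+5=18
L[14]='b': occ=6, LF[14]=C('b')+6=13+6=19
L[15]='$': occ=0, LF[15]=C('$')+0=0+0=0
L[16]='a': occ=8, LF[16]=C('a')+8=1+8=9
L[17]='a': occ=9, LF[17]=C('a')+9=1+9=10
L[18]='b': occ=7, LF[18]=C('b')+7=13+7=20
L[19]='a': occ=10, LF[19]=C('a')+10=1+10=11
L[20]='a': occ=11, LF[20]=C('a')+11=1+11=12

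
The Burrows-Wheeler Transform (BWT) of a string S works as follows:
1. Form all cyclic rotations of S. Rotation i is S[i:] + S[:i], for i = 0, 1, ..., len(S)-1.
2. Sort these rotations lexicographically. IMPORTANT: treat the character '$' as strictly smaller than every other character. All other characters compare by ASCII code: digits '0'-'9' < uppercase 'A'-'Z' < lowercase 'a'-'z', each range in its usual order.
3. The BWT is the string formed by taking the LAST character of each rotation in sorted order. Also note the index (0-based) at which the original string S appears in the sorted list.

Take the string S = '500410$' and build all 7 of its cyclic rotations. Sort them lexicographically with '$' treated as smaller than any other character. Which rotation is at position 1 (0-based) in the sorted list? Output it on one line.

All 7 rotations (rotation i = S[i:]+S[:i]):
  rot[0] = 500410$
  rot[1] = 00410$5
  rot[2] = 0410$50
  rot[3] = 410$500
  rot[4] = 10$5004
  rot[5] = 0$50041
  rot[6] = $500410
Sorted (with $ < everything):
  sorted[0] = $500410
  sorted[1] = 0$50041
  sorted[2] = 00410$5
  sorted[3] = 0410$50
  sorted[4] = 10$5004
  sorted[5] = 410$500
  sorted[6] = 500410$
sorted[1] = 0$50041

Answer: 0$50041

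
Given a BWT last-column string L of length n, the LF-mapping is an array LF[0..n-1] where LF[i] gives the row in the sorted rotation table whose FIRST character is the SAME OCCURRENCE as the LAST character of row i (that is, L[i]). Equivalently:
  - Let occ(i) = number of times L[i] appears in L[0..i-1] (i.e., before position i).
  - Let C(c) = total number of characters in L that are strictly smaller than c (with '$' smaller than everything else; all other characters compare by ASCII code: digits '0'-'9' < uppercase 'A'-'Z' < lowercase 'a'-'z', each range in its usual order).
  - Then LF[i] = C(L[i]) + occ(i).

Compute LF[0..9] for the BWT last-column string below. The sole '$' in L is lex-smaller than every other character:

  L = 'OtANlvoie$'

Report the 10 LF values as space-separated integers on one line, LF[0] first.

Answer: 3 8 1 2 6 9 7 5 4 0

Derivation:
Char counts: '$':1, 'A':1, 'N':1, 'O':1, 'e':1, 'i':1, 'l':1, 'o':1, 't':1, 'v':1
C (first-col start): C('$')=0, C('A')=1, C('N')=2, C('O')=3, C('e')=4, C('i')=5, C('l')=6, C('o')=7, C('t')=8, C('v')=9
L[0]='O': occ=0, LF[0]=C('O')+0=3+0=3
L[1]='t': occ=0, LF[1]=C('t')+0=8+0=8
L[2]='A': occ=0, LF[2]=C('A')+0=1+0=1
L[3]='N': occ=0, LF[3]=C('N')+0=2+0=2
L[4]='l': occ=0, LF[4]=C('l')+0=6+0=6
L[5]='v': occ=0, LF[5]=C('v')+0=9+0=9
L[6]='o': occ=0, LF[6]=C('o')+0=7+0=7
L[7]='i': occ=0, LF[7]=C('i')+0=5+0=5
L[8]='e': occ=0, LF[8]=C('e')+0=4+0=4
L[9]='$': occ=0, LF[9]=C('$')+0=0+0=0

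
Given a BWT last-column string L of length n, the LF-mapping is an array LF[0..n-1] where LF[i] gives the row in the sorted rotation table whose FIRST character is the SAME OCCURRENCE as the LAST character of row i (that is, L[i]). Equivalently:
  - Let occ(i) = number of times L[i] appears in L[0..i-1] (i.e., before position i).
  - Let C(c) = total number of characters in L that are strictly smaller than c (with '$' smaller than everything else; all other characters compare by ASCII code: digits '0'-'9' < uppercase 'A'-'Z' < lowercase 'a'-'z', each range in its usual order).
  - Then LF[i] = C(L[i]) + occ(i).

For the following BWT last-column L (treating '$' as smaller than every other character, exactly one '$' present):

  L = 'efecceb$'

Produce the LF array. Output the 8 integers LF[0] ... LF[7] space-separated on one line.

Char counts: '$':1, 'b':1, 'c':2, 'e':3, 'f':1
C (first-col start): C('$')=0, C('b')=1, C('c')=2, C('e')=4, C('f')=7
L[0]='e': occ=0, LF[0]=C('e')+0=4+0=4
L[1]='f': occ=0, LF[1]=C('f')+0=7+0=7
L[2]='e': occ=1, LF[2]=C('e')+1=4+1=5
L[3]='c': occ=0, LF[3]=C('c')+0=2+0=2
L[4]='c': occ=1, LF[4]=C('c')+1=2+1=3
L[5]='e': occ=2, LF[5]=C('e')+2=4+2=6
L[6]='b': occ=0, LF[6]=C('b')+0=1+0=1
L[7]='$': occ=0, LF[7]=C('$')+0=0+0=0

Answer: 4 7 5 2 3 6 1 0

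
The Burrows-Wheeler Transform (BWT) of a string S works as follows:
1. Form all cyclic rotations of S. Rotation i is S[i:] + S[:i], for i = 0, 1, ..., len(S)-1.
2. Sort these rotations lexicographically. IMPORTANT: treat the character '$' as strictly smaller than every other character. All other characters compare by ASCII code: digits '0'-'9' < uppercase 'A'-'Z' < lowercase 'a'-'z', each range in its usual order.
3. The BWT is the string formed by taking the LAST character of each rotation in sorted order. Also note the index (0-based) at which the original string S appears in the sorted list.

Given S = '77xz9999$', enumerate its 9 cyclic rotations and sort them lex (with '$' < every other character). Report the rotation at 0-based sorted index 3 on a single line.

All 9 rotations (rotation i = S[i:]+S[:i]):
  rot[0] = 77xz9999$
  rot[1] = 7xz9999$7
  rot[2] = xz9999$77
  rot[3] = z9999$77x
  rot[4] = 9999$77xz
  rot[5] = 999$77xz9
  rot[6] = 99$77xz99
  rot[7] = 9$77xz999
  rot[8] = $77xz9999
Sorted (with $ < everything):
  sorted[0] = $77xz9999
  sorted[1] = 77xz9999$
  sorted[2] = 7xz9999$7
  sorted[3] = 9$77xz999
  sorted[4] = 99$77xz99
  sorted[5] = 999$77xz9
  sorted[6] = 9999$77xz
  sorted[7] = xz9999$77
  sorted[8] = z9999$77x
sorted[3] = 9$77xz999

Answer: 9$77xz999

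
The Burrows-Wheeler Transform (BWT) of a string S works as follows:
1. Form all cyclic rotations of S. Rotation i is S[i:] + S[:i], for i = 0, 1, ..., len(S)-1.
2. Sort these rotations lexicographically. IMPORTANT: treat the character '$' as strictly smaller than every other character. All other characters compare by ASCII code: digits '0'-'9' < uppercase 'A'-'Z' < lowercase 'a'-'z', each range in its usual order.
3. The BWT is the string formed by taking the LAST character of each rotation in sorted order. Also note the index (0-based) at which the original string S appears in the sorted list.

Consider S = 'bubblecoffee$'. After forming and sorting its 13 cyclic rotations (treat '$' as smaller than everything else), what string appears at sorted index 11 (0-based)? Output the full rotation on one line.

All 13 rotations (rotation i = S[i:]+S[:i]):
  rot[0] = bubblecoffee$
  rot[1] = ubblecoffee$b
  rot[2] = bblecoffee$bu
  rot[3] = blecoffee$bub
  rot[4] = lecoffee$bubb
  rot[5] = ecoffee$bubbl
  rot[6] = coffee$bubble
  rot[7] = offee$bubblec
  rot[8] = ffee$bubbleco
  rot[9] = fee$bubblecof
  rot[10] = ee$bubblecoff
  rot[11] = e$bubblecoffe
  rot[12] = $bubblecoffee
Sorted (with $ < everything):
  sorted[0] = $bubblecoffee
  sorted[1] = bblecoffee$bu
  sorted[2] = blecoffee$bub
  sorted[3] = bubblecoffee$
  sorted[4] = coffee$bubble
  sorted[5] = e$bubblecoffe
  sorted[6] = ecoffee$bubbl
  sorted[7] = ee$bubblecoff
  sorted[8] = fee$bubblecof
  sorted[9] = ffee$bubbleco
  sorted[10] = lecoffee$bubb
  sorted[11] = offee$bubblec
  sorted[12] = ubblecoffee$b
sorted[11] = offee$bubblec

Answer: offee$bubblec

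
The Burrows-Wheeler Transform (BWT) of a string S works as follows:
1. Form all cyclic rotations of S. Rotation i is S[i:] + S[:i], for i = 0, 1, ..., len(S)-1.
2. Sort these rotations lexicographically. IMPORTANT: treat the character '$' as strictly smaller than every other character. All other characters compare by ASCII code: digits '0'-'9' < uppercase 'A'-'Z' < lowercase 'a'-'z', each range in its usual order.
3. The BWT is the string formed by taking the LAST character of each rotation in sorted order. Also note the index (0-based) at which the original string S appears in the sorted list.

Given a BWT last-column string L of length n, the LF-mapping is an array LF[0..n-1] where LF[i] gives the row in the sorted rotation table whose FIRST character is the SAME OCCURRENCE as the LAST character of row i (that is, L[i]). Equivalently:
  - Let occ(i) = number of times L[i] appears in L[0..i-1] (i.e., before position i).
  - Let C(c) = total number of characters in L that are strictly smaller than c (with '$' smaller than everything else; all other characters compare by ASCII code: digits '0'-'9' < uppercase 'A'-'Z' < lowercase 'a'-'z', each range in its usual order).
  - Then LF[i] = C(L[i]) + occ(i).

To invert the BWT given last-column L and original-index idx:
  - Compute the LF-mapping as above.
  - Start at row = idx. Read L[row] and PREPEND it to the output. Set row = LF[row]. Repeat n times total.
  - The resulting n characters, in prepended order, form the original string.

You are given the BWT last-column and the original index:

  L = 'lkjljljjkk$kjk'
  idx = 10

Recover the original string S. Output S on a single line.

Answer: kljljkjjjkkkl$

Derivation:
LF mapping: 11 6 1 12 2 13 3 4 7 8 0 9 5 10
Walk LF starting at row 10, prepending L[row]:
  step 1: row=10, L[10]='$', prepend. Next row=LF[10]=0
  step 2: row=0, L[0]='l', prepend. Next row=LF[0]=11
  step 3: row=11, L[11]='k', prepend. Next row=LF[11]=9
  step 4: row=9, L[9]='k', prepend. Next row=LF[9]=8
  step 5: row=8, L[8]='k', prepend. Next row=LF[8]=7
  step 6: row=7, L[7]='j', prepend. Next row=LF[7]=4
  step 7: row=4, L[4]='j', prepend. Next row=LF[4]=2
  step 8: row=2, L[2]='j', prepend. Next row=LF[2]=1
  step 9: row=1, L[1]='k', prepend. Next row=LF[1]=6
  step 10: row=6, L[6]='j', prepend. Next row=LF[6]=3
  step 11: row=3, L[3]='l', prepend. Next row=LF[3]=12
  step 12: row=12, L[12]='j', prepend. Next row=LF[12]=5
  step 13: row=5, L[5]='l', prepend. Next row=LF[5]=13
  step 14: row=13, L[13]='k', prepend. Next row=LF[13]=10
Reversed output: kljljkjjjkkkl$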